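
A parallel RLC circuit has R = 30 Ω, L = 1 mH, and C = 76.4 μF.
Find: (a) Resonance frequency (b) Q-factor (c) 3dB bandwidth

Step 1 — Resonance: ω₀ = 1/√(LC) = 1/√(0.001·7.64e-05) = 3618 rad/s.
Step 2 — f₀ = ω₀/(2π) = 575.8 Hz.
Step 3 — Parallel Q: Q = R/(ω₀L) = 30/(3618·0.001) = 8.292.
Step 4 — Bandwidth: Δω = ω₀/Q = 436.3 rad/s; BW = Δω/(2π) = 69.44 Hz.

(a) f₀ = 575.8 Hz  (b) Q = 8.292  (c) BW = 69.44 Hz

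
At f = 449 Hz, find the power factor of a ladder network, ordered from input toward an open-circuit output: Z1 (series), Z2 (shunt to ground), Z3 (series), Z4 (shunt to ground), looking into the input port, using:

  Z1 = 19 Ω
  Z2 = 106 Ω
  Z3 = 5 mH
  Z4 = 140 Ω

Step 1 — Angular frequency: ω = 2π·f = 2π·449 = 2821 rad/s.
Step 2 — Component impedances:
  Z1: Z = R = 19 Ω
  Z2: Z = R = 106 Ω
  Z3: Z = jωL = j·2821·0.005 = 0 + j14.11 Ω
  Z4: Z = R = 140 Ω
Step 3 — Ladder network (open output): work backward from the far end, alternating series and parallel combinations. Z_in = 79.47 + j2.61 Ω = 79.52∠1.9° Ω.
Step 4 — Power factor: PF = cos(φ) = Re(Z)/|Z| = 79.475/79.518 = 0.9995.
Step 5 — Type: Im(Z) = 2.61 ⇒ lagging (phase φ = 1.9°).

PF = 0.9995 (lagging, φ = 1.9°)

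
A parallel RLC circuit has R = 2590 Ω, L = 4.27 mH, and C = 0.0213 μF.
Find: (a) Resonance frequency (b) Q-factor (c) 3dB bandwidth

Step 1 — Resonance: ω₀ = 1/√(LC) = 1/√(0.00427·2.13e-08) = 1.049e+05 rad/s.
Step 2 — f₀ = ω₀/(2π) = 1.669e+04 Hz.
Step 3 — Parallel Q: Q = R/(ω₀L) = 2590/(1.049e+05·0.00427) = 5.785.
Step 4 — Bandwidth: Δω = ω₀/Q = 1.813e+04 rad/s; BW = Δω/(2π) = 2885 Hz.

(a) f₀ = 1.669e+04 Hz  (b) Q = 5.785  (c) BW = 2885 Hz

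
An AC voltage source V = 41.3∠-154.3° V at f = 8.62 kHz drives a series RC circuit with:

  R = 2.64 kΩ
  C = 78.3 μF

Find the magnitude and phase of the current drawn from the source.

Step 1 — Angular frequency: ω = 2π·f = 2π·8620 = 5.416e+04 rad/s.
Step 2 — Component impedances:
  R: Z = R = 2640 Ω
  C: Z = 1/(jωC) = -j/(ω·C) = 0 - j0.2358 Ω
Step 3 — Series combination: Z_total = R + C = 2640 - j0.2358 Ω = 2640∠-0.0° Ω.
Step 4 — Source phasor: V = 41.3∠-154.3° V = -37.21 - j17.91 V.
Step 5 — Ohm's law: I = V / Z_total = (-37.21 - j17.91) / (2640 - j0.2358) = -0.0141 - j0.006785 A.
Step 6 — Convert to polar: |I| = 0.01564 A, ∠I = -154.3°.

I = 0.01564∠-154.3° A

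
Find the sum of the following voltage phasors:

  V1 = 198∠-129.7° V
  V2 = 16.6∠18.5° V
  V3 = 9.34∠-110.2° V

Step 1 — Convert each phasor to rectangular form:
  V1 = 198·(cos(-129.7°) + j·sin(-129.7°)) = -126.5 - j152.3 V
  V2 = 16.6·(cos(18.5°) + j·sin(18.5°)) = 15.74 + j5.267 V
  V3 = 9.34·(cos(-110.2°) + j·sin(-110.2°)) = -3.225 - j8.766 V
Step 2 — Sum components: V_total = -114 - j155.8 V.
Step 3 — Convert to polar: |V_total| = 193.1 V, ∠V_total = -126.2°.

V_total = 193.1∠-126.2° V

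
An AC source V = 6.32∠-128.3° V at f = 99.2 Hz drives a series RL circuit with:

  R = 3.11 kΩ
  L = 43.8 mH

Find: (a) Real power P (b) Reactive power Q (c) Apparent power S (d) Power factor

Step 1 — Angular frequency: ω = 2π·f = 2π·99.2 = 623.3 rad/s.
Step 2 — Component impedances:
  R: Z = R = 3110 Ω
  L: Z = jωL = j·623.3·0.0438 = 0 + j27.3 Ω
Step 3 — Series combination: Z_total = R + L = 3110 + j27.3 Ω = 3110∠0.5° Ω.
Step 4 — Source phasor: V = 6.32∠-128.3° V = -3.917 - j4.96 V.
Step 5 — Current: I = V / Z = -0.001273 - j0.001584 A = 0.002032∠-128.8° A.
Step 6 — Complex power: S = V·I* = 0.01284 + j0.0001127 VA.
Step 7 — Real power: P = Re(S) = 0.01284 W.
Step 8 — Reactive power: Q = Im(S) = 0.0001127 VAR.
Step 9 — Apparent power: |S| = 0.01284 VA.
Step 10 — Power factor: PF = P/|S| = 1 (lagging).

(a) P = 0.01284 W  (b) Q = 0.0001127 VAR  (c) S = 0.01284 VA  (d) PF = 1 (lagging)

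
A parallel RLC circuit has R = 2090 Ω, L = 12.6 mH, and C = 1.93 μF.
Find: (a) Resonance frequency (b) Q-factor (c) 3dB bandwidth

Step 1 — Resonance: ω₀ = 1/√(LC) = 1/√(0.0126·1.93e-06) = 6413 rad/s.
Step 2 — f₀ = ω₀/(2π) = 1021 Hz.
Step 3 — Parallel Q: Q = R/(ω₀L) = 2090/(6413·0.0126) = 25.87.
Step 4 — Bandwidth: Δω = ω₀/Q = 247.9 rad/s; BW = Δω/(2π) = 39.46 Hz.

(a) f₀ = 1021 Hz  (b) Q = 25.87  (c) BW = 39.46 Hz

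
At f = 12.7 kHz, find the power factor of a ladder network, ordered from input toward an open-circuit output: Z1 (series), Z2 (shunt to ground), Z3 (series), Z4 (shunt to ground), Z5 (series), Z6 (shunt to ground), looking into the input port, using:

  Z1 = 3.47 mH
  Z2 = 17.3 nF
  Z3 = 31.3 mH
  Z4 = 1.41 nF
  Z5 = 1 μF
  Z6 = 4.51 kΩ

Step 1 — Angular frequency: ω = 2π·f = 2π·1.27e+04 = 7.98e+04 rad/s.
Step 2 — Component impedances:
  Z1: Z = jωL = j·7.98e+04·0.00347 = 0 + j276.9 Ω
  Z2: Z = 1/(jωC) = -j/(ω·C) = 0 - j724.4 Ω
  Z3: Z = jωL = j·7.98e+04·0.0313 = 0 + j2498 Ω
  Z4: Z = 1/(jωC) = -j/(ω·C) = 0 - j8888 Ω
  Z5: Z = 1/(jωC) = -j/(ω·C) = 0 - j12.53 Ω
  Z6: Z = R = 4510 Ω
Step 3 — Ladder network (open output): work backward from the far end, alternating series and parallel combinations. Z_in = 146.6 - j445.3 Ω = 468.8∠-71.8° Ω.
Step 4 — Power factor: PF = cos(φ) = Re(Z)/|Z| = 146.6/468.8 = 0.3127.
Step 5 — Type: Im(Z) = -445.3 ⇒ leading (phase φ = -71.8°).

PF = 0.3127 (leading, φ = -71.8°)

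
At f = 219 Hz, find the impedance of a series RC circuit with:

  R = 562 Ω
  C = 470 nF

Step 1 — Angular frequency: ω = 2π·f = 2π·219 = 1376 rad/s.
Step 2 — Component impedances:
  R: Z = R = 562 Ω
  C: Z = 1/(jωC) = -j/(ω·C) = 0 - j1546 Ω
Step 3 — Series combination: Z_total = R + C = 562 - j1546 Ω = 1645∠-70.0° Ω.

Z = 562 - j1546 Ω = 1645∠-70.0° Ω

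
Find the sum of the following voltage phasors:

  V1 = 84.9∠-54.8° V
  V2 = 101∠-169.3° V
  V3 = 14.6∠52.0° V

Step 1 — Convert each phasor to rectangular form:
  V1 = 84.9·(cos(-54.8°) + j·sin(-54.8°)) = 48.94 - j69.38 V
  V2 = 101·(cos(-169.3°) + j·sin(-169.3°)) = -99.24 - j18.75 V
  V3 = 14.6·(cos(52.0°) + j·sin(52.0°)) = 8.989 + j11.5 V
Step 2 — Sum components: V_total = -41.32 - j76.62 V.
Step 3 — Convert to polar: |V_total| = 87.05 V, ∠V_total = -118.3°.

V_total = 87.05∠-118.3° V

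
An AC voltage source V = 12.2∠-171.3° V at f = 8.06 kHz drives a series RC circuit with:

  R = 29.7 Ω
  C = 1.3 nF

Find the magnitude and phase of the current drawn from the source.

Step 1 — Angular frequency: ω = 2π·f = 2π·8060 = 5.064e+04 rad/s.
Step 2 — Component impedances:
  R: Z = R = 29.7 Ω
  C: Z = 1/(jωC) = -j/(ω·C) = 0 - j1.519e+04 Ω
Step 3 — Series combination: Z_total = R + C = 29.7 - j1.519e+04 Ω = 1.519e+04∠-89.9° Ω.
Step 4 — Source phasor: V = 12.2∠-171.3° V = -12.06 - j1.845 V.
Step 5 — Ohm's law: I = V / Z_total = (-12.06 - j1.845) / (29.7 - j1.519e+04) = 0.0001199 - j0.0007942 A.
Step 6 — Convert to polar: |I| = 0.0008032 A, ∠I = -81.4°.

I = 0.0008032∠-81.4° A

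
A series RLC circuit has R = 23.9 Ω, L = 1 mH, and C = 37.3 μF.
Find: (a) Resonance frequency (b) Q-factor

Step 1 — Resonance condition Im(Z)=0 gives ω₀ = 1/√(LC).
Step 2 — ω₀ = 1/√(0.001·3.73e-05) = 5178 rad/s.
Step 3 — f₀ = ω₀/(2π) = 824.1 Hz.
Step 4 — Series Q: Q = ω₀L/R = 5178·0.001/23.9 = 0.2166.

(a) f₀ = 824.1 Hz  (b) Q = 0.2166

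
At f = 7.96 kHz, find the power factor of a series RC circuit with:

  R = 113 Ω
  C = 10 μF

Step 1 — Angular frequency: ω = 2π·f = 2π·7960 = 5.001e+04 rad/s.
Step 2 — Component impedances:
  R: Z = R = 113 Ω
  C: Z = 1/(jωC) = -j/(ω·C) = 0 - j1.999 Ω
Step 3 — Series combination: Z_total = R + C = 113 - j1.999 Ω = 113∠-1.0° Ω.
Step 4 — Power factor: PF = cos(φ) = Re(Z)/|Z| = 113/113.02 = 0.9998.
Step 5 — Type: Im(Z) = -1.999 ⇒ leading (phase φ = -1.0°).

PF = 0.9998 (leading, φ = -1.0°)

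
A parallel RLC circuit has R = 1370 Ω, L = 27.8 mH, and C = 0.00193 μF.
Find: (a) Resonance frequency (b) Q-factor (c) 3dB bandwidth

Step 1 — Resonance: ω₀ = 1/√(LC) = 1/√(0.0278·1.93e-09) = 1.365e+05 rad/s.
Step 2 — f₀ = ω₀/(2π) = 2.173e+04 Hz.
Step 3 — Parallel Q: Q = R/(ω₀L) = 1370/(1.365e+05·0.0278) = 0.361.
Step 4 — Bandwidth: Δω = ω₀/Q = 3.782e+05 rad/s; BW = Δω/(2π) = 6.019e+04 Hz.

(a) f₀ = 2.173e+04 Hz  (b) Q = 0.361  (c) BW = 6.019e+04 Hz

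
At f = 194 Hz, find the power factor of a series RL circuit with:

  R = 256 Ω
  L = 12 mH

Step 1 — Angular frequency: ω = 2π·f = 2π·194 = 1219 rad/s.
Step 2 — Component impedances:
  R: Z = R = 256 Ω
  L: Z = jωL = j·1219·0.012 = 0 + j14.63 Ω
Step 3 — Series combination: Z_total = R + L = 256 + j14.63 Ω = 256.4∠3.3° Ω.
Step 4 — Power factor: PF = cos(φ) = Re(Z)/|Z| = 256/256.4 = 0.9984.
Step 5 — Type: Im(Z) = 14.63 ⇒ lagging (phase φ = 3.3°).

PF = 0.9984 (lagging, φ = 3.3°)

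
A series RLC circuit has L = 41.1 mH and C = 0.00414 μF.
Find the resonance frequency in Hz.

Step 1 — Resonance condition Im(Z)=0 gives ω₀ = 1/√(LC).
Step 2 — ω₀ = 1/√(0.0411·4.14e-09) = 7.666e+04 rad/s.
Step 3 — f₀ = ω₀/(2π) = 1.22e+04 Hz.

f₀ = 1.22e+04 Hz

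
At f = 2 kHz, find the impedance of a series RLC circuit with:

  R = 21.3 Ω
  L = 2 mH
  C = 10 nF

Step 1 — Angular frequency: ω = 2π·f = 2π·2000 = 1.257e+04 rad/s.
Step 2 — Component impedances:
  R: Z = R = 21.3 Ω
  L: Z = jωL = j·1.257e+04·0.002 = 0 + j25.13 Ω
  C: Z = 1/(jωC) = -j/(ω·C) = 0 - j7958 Ω
Step 3 — Series combination: Z_total = R + L + C = 21.3 - j7933 Ω = 7933∠-89.8° Ω.

Z = 21.3 - j7933 Ω = 7933∠-89.8° Ω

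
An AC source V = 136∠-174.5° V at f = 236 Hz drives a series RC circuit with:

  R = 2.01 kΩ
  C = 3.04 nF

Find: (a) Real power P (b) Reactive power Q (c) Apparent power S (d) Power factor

Step 1 — Angular frequency: ω = 2π·f = 2π·236 = 1483 rad/s.
Step 2 — Component impedances:
  R: Z = R = 2010 Ω
  C: Z = 1/(jωC) = -j/(ω·C) = 0 - j2.218e+05 Ω
Step 3 — Series combination: Z_total = R + C = 2010 - j2.218e+05 Ω = 2.218e+05∠-89.5° Ω.
Step 4 — Source phasor: V = 136∠-174.5° V = -135.4 - j13.04 V.
Step 5 — Current: I = V / Z = 5.323e-05 - j0.0006107 A = 0.000613∠-85.0° A.
Step 6 — Complex power: S = V·I* = 0.0007554 - j0.08337 VA.
Step 7 — Real power: P = Re(S) = 0.0007554 W.
Step 8 — Reactive power: Q = Im(S) = -0.08337 VAR.
Step 9 — Apparent power: |S| = 0.08337 VA.
Step 10 — Power factor: PF = P/|S| = 0.00906 (leading).

(a) P = 0.0007554 W  (b) Q = -0.08337 VAR  (c) S = 0.08337 VA  (d) PF = 0.00906 (leading)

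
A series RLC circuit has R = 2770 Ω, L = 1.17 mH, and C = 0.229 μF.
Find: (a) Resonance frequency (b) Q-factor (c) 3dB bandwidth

Step 1 — Resonance: ω₀ = 1/√(LC) = 1/√(0.00117·2.29e-07) = 6.109e+04 rad/s.
Step 2 — f₀ = ω₀/(2π) = 9723 Hz.
Step 3 — Series Q: Q = ω₀L/R = 6.109e+04·0.00117/2770 = 0.0258.
Step 4 — Bandwidth: Δω = ω₀/Q = 2.368e+06 rad/s; BW = Δω/(2π) = 3.768e+05 Hz.

(a) f₀ = 9723 Hz  (b) Q = 0.0258  (c) BW = 3.768e+05 Hz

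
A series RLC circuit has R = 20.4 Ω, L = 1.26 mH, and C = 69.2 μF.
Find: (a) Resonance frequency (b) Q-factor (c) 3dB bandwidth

Step 1 — Resonance condition Im(Z)=0 gives ω₀ = 1/√(LC).
Step 2 — ω₀ = 1/√(0.00126·6.92e-05) = 3387 rad/s.
Step 3 — f₀ = ω₀/(2π) = 539 Hz.
Step 4 — Series Q: Q = ω₀L/R = 3387·0.00126/20.4 = 0.2092.
Step 5 — 3dB bandwidth: Δω = ω₀/Q = 1.619e+04 rad/s; BW = Δω/(2π) = 2577 Hz.

(a) f₀ = 539 Hz  (b) Q = 0.2092  (c) BW = 2577 Hz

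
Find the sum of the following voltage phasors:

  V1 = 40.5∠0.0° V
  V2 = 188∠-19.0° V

Step 1 — Convert each phasor to rectangular form:
  V1 = 40.5·(cos(0.0°) + j·sin(0.0°)) = 40.5 V
  V2 = 188·(cos(-19.0°) + j·sin(-19.0°)) = 177.8 - j61.21 V
Step 2 — Sum components: V_total = 218.3 - j61.21 V.
Step 3 — Convert to polar: |V_total| = 226.7 V, ∠V_total = -15.7°.

V_total = 226.7∠-15.7° V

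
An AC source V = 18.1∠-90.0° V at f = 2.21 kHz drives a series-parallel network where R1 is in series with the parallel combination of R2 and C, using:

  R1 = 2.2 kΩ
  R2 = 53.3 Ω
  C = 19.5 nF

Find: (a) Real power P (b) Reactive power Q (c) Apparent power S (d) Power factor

Step 1 — Angular frequency: ω = 2π·f = 2π·2210 = 1.389e+04 rad/s.
Step 2 — Component impedances:
  R1: Z = R = 2200 Ω
  R2: Z = R = 53.3 Ω
  C: Z = 1/(jωC) = -j/(ω·C) = 0 - j3693 Ω
Step 3 — Parallel branch: R2 || C = 1/(1/R2 + 1/C) = 53.29 - j0.7691 Ω.
Step 4 — Series with R1: Z_total = R1 + (R2 || C) = 2253 - j0.7691 Ω = 2253∠-0.0° Ω.
Step 5 — Source phasor: V = 18.1∠-90.0° V = 0 - j18.1 V.
Step 6 — Current: I = V / Z = 2.742e-06 - j0.008033 A = 0.008033∠-90.0° A.
Step 7 — Complex power: S = V·I* = 0.1454 - j4.962e-05 VA.
Step 8 — Real power: P = Re(S) = 0.1454 W.
Step 9 — Reactive power: Q = Im(S) = -4.962e-05 VAR.
Step 10 — Apparent power: |S| = 0.1454 VA.
Step 11 — Power factor: PF = P/|S| = 1 (leading).

(a) P = 0.1454 W  (b) Q = -4.962e-05 VAR  (c) S = 0.1454 VA  (d) PF = 1 (leading)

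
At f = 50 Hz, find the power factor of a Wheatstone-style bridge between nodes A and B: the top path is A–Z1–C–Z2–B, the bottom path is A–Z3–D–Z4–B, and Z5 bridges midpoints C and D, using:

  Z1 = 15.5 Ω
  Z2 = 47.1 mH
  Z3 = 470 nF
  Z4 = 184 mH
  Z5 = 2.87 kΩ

Step 1 — Angular frequency: ω = 2π·f = 2π·50 = 314.2 rad/s.
Step 2 — Component impedances:
  Z1: Z = R = 15.5 Ω
  Z2: Z = jωL = j·314.2·0.0471 = 0 + j14.8 Ω
  Z3: Z = 1/(jωC) = -j/(ω·C) = 0 - j6773 Ω
  Z4: Z = jωL = j·314.2·0.184 = 0 + j57.81 Ω
  Z5: Z = R = 2870 Ω
Step 3 — Bridge requires nodal analysis (the Z5 bridge couples midpoints C and D, so the two paths cannot be reduced to a simple series/parallel combination). Setting node B to ground and injecting 1 A at node A, the 3-node admittance system at A, C, D solves to V_A = Z_AB = 15.65 + j14.79 Ω = 21.53∠43.4° Ω.
Step 4 — Power factor: PF = cos(φ) = Re(Z)/|Z| = 15.646/21.53 = 0.7267.
Step 5 — Type: Im(Z) = 14.79 ⇒ lagging (phase φ = 43.4°).

PF = 0.7267 (lagging, φ = 43.4°)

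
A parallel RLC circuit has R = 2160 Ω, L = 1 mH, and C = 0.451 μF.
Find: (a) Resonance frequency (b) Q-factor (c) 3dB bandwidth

Step 1 — Resonance: ω₀ = 1/√(LC) = 1/√(0.001·4.51e-07) = 4.709e+04 rad/s.
Step 2 — f₀ = ω₀/(2π) = 7494 Hz.
Step 3 — Parallel Q: Q = R/(ω₀L) = 2160/(4.709e+04·0.001) = 45.87.
Step 4 — Bandwidth: Δω = ω₀/Q = 1027 rad/s; BW = Δω/(2π) = 163.4 Hz.

(a) f₀ = 7494 Hz  (b) Q = 45.87  (c) BW = 163.4 Hz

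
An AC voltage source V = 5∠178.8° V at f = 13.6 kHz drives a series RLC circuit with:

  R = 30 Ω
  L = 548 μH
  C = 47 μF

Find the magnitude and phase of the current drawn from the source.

Step 1 — Angular frequency: ω = 2π·f = 2π·1.36e+04 = 8.545e+04 rad/s.
Step 2 — Component impedances:
  R: Z = R = 30 Ω
  L: Z = jωL = j·8.545e+04·0.000548 = 0 + j46.83 Ω
  C: Z = 1/(jωC) = -j/(ω·C) = 0 - j0.249 Ω
Step 3 — Series combination: Z_total = R + L + C = 30 + j46.58 Ω = 55.4∠57.2° Ω.
Step 4 — Source phasor: V = 5∠178.8° V = -4.999 + j0.1047 V.
Step 5 — Ohm's law: I = V / Z_total = (-4.999 + j0.1047) / (30 + j46.58) = -0.04727 + j0.07688 A.
Step 6 — Convert to polar: |I| = 0.09025 A, ∠I = 121.6°.

I = 0.09025∠121.6° A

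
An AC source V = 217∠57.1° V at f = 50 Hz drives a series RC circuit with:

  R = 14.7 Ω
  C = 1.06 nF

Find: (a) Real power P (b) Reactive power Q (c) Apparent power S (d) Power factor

Step 1 — Angular frequency: ω = 2π·f = 2π·50 = 314.2 rad/s.
Step 2 — Component impedances:
  R: Z = R = 14.7 Ω
  C: Z = 1/(jωC) = -j/(ω·C) = 0 - j3.003e+06 Ω
Step 3 — Series combination: Z_total = R + C = 14.7 - j3.003e+06 Ω = 3.003e+06∠-90.0° Ω.
Step 4 — Source phasor: V = 217∠57.1° V = 117.9 + j182.2 V.
Step 5 — Current: I = V / Z = -6.067e-05 + j3.925e-05 A = 7.226e-05∠147.1° A.
Step 6 — Complex power: S = V·I* = 7.676e-08 - j0.01568 VA.
Step 7 — Real power: P = Re(S) = 7.676e-08 W.
Step 8 — Reactive power: Q = Im(S) = -0.01568 VAR.
Step 9 — Apparent power: |S| = 0.01568 VA.
Step 10 — Power factor: PF = P/|S| = 4.895e-06 (leading).

(a) P = 7.676e-08 W  (b) Q = -0.01568 VAR  (c) S = 0.01568 VA  (d) PF = 4.895e-06 (leading)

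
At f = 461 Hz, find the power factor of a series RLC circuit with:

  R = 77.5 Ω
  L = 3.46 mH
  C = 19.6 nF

Step 1 — Angular frequency: ω = 2π·f = 2π·461 = 2897 rad/s.
Step 2 — Component impedances:
  R: Z = R = 77.5 Ω
  L: Z = jωL = j·2897·0.00346 = 0 + j10.02 Ω
  C: Z = 1/(jωC) = -j/(ω·C) = 0 - j1.761e+04 Ω
Step 3 — Series combination: Z_total = R + L + C = 77.5 - j1.76e+04 Ω = 1.76e+04∠-89.7° Ω.
Step 4 — Power factor: PF = cos(φ) = Re(Z)/|Z| = 77.5/17604 = 0.004402.
Step 5 — Type: Im(Z) = -1.76e+04 ⇒ leading (phase φ = -89.7°).

PF = 0.004402 (leading, φ = -89.7°)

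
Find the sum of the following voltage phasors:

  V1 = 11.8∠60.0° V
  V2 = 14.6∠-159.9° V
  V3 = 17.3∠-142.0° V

Step 1 — Convert each phasor to rectangular form:
  V1 = 11.8·(cos(60.0°) + j·sin(60.0°)) = 5.9 + j10.22 V
  V2 = 14.6·(cos(-159.9°) + j·sin(-159.9°)) = -13.71 - j5.017 V
  V3 = 17.3·(cos(-142.0°) + j·sin(-142.0°)) = -13.63 - j10.65 V
Step 2 — Sum components: V_total = -21.44 - j5.449 V.
Step 3 — Convert to polar: |V_total| = 22.12 V, ∠V_total = -165.7°.

V_total = 22.12∠-165.7° V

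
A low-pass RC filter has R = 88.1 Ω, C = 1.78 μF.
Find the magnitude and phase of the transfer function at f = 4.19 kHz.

Step 1 — Angular frequency: ω = 2π·4190 = 2.633e+04 rad/s.
Step 2 — Transfer function: H(jω) = 1/(1 + jωRC).
Step 3 — Denominator: 1 + jωRC = 1 + j·2.633e+04·88.1·1.78e-06 = 1 + j4.128.
Step 4 — H = 0.05542 - j0.2288.
Step 5 — Magnitude: |H| = 0.2354 (-12.6 dB); phase: φ = -76.4°.

|H| = 0.2354 (-12.6 dB), φ = -76.4°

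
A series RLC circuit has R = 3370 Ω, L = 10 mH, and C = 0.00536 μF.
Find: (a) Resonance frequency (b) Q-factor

Step 1 — Resonance condition Im(Z)=0 gives ω₀ = 1/√(LC).
Step 2 — ω₀ = 1/√(0.01·5.36e-09) = 1.366e+05 rad/s.
Step 3 — f₀ = ω₀/(2π) = 2.174e+04 Hz.
Step 4 — Series Q: Q = ω₀L/R = 1.366e+05·0.01/3370 = 0.4053.

(a) f₀ = 2.174e+04 Hz  (b) Q = 0.4053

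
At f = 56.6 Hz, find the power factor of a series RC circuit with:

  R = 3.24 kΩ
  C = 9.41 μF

Step 1 — Angular frequency: ω = 2π·f = 2π·56.6 = 355.6 rad/s.
Step 2 — Component impedances:
  R: Z = R = 3240 Ω
  C: Z = 1/(jωC) = -j/(ω·C) = 0 - j298.8 Ω
Step 3 — Series combination: Z_total = R + C = 3240 - j298.8 Ω = 3254∠-5.3° Ω.
Step 4 — Power factor: PF = cos(φ) = Re(Z)/|Z| = 3240/3253.8 = 0.9958.
Step 5 — Type: Im(Z) = -298.8 ⇒ leading (phase φ = -5.3°).

PF = 0.9958 (leading, φ = -5.3°)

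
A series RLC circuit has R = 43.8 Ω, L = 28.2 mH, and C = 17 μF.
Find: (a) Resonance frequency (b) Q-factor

Step 1 — Resonance condition Im(Z)=0 gives ω₀ = 1/√(LC).
Step 2 — ω₀ = 1/√(0.0282·1.7e-05) = 1444 rad/s.
Step 3 — f₀ = ω₀/(2π) = 229.9 Hz.
Step 4 — Series Q: Q = ω₀L/R = 1444·0.0282/43.8 = 0.9299.

(a) f₀ = 229.9 Hz  (b) Q = 0.9299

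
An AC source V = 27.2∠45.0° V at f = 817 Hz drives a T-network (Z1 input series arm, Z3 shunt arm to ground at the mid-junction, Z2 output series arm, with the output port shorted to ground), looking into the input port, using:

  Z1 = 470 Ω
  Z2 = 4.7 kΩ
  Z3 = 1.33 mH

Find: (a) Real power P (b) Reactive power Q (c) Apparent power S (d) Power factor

Step 1 — Angular frequency: ω = 2π·f = 2π·817 = 5133 rad/s.
Step 2 — Component impedances:
  Z1: Z = R = 470 Ω
  Z2: Z = R = 4700 Ω
  Z3: Z = jωL = j·5133·0.00133 = 0 + j6.827 Ω
Step 3 — With the output port shorted to ground, the output series arm Z2 runs from the junction to ground; the shunt arm Z3 also runs from the junction to ground. They appear in parallel: Z3 || Z2 = 0.009918 + j6.827 Ω.
Step 4 — Series with input arm Z1: Z_in = Z1 + (Z3 || Z2) = 470 + j6.827 Ω = 470.1∠0.8° Ω.
Step 5 — Source phasor: V = 27.2∠45.0° V = 19.23 + j19.23 V.
Step 6 — Current: I = V / Z = 0.04151 + j0.04032 A = 0.05787∠44.2° A.
Step 7 — Complex power: S = V·I* = 1.574 + j0.02286 VA.
Step 8 — Real power: P = Re(S) = 1.574 W.
Step 9 — Reactive power: Q = Im(S) = 0.02286 VAR.
Step 10 — Apparent power: |S| = 1.574 VA.
Step 11 — Power factor: PF = P/|S| = 0.9999 (lagging).

(a) P = 1.574 W  (b) Q = 0.02286 VAR  (c) S = 1.574 VA  (d) PF = 0.9999 (lagging)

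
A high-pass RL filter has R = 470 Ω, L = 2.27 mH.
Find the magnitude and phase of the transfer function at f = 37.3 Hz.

Step 1 — Angular frequency: ω = 2π·37.3 = 234.4 rad/s.
Step 2 — Transfer function: H(jω) = jωL/(R + jωL).
Step 3 — Numerator jωL = j·0.532; denominator R + jωL = 470 + j0.532.
Step 4 — H = 1.281e-06 + j0.001132.
Step 5 — Magnitude: |H| = 0.001132 (-58.9 dB); phase: φ = 89.9°.

|H| = 0.001132 (-58.9 dB), φ = 89.9°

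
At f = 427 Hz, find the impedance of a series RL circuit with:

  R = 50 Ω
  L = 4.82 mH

Step 1 — Angular frequency: ω = 2π·f = 2π·427 = 2683 rad/s.
Step 2 — Component impedances:
  R: Z = R = 50 Ω
  L: Z = jωL = j·2683·0.00482 = 0 + j12.93 Ω
Step 3 — Series combination: Z_total = R + L = 50 + j12.93 Ω = 51.65∠14.5° Ω.

Z = 50 + j12.93 Ω = 51.65∠14.5° Ω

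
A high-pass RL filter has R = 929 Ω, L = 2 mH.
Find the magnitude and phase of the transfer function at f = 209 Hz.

Step 1 — Angular frequency: ω = 2π·209 = 1313 rad/s.
Step 2 — Transfer function: H(jω) = jωL/(R + jωL).
Step 3 — Numerator jωL = j·2.626; denominator R + jωL = 929 + j2.626.
Step 4 — H = 7.992e-06 + j0.002827.
Step 5 — Magnitude: |H| = 0.002827 (-51.0 dB); phase: φ = 89.8°.

|H| = 0.002827 (-51.0 dB), φ = 89.8°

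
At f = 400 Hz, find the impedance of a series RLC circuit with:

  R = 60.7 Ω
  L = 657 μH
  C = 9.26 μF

Step 1 — Angular frequency: ω = 2π·f = 2π·400 = 2513 rad/s.
Step 2 — Component impedances:
  R: Z = R = 60.7 Ω
  L: Z = jωL = j·2513·0.000657 = 0 + j1.651 Ω
  C: Z = 1/(jωC) = -j/(ω·C) = 0 - j42.97 Ω
Step 3 — Series combination: Z_total = R + L + C = 60.7 - j41.32 Ω = 73.43∠-34.2° Ω.

Z = 60.7 - j41.32 Ω = 73.43∠-34.2° Ω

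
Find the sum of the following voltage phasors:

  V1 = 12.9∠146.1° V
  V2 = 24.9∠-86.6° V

Step 1 — Convert each phasor to rectangular form:
  V1 = 12.9·(cos(146.1°) + j·sin(146.1°)) = -10.71 + j7.195 V
  V2 = 24.9·(cos(-86.6°) + j·sin(-86.6°)) = 1.477 - j24.86 V
Step 2 — Sum components: V_total = -9.23 - j17.66 V.
Step 3 — Convert to polar: |V_total| = 19.93 V, ∠V_total = -117.6°.

V_total = 19.93∠-117.6° V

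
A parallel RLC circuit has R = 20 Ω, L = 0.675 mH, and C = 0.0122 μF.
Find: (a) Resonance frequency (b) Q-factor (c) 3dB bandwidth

Step 1 — Resonance: ω₀ = 1/√(LC) = 1/√(0.000675·1.22e-08) = 3.485e+05 rad/s.
Step 2 — f₀ = ω₀/(2π) = 5.546e+04 Hz.
Step 3 — Parallel Q: Q = R/(ω₀L) = 20/(3.485e+05·0.000675) = 0.08503.
Step 4 — Bandwidth: Δω = ω₀/Q = 4.098e+06 rad/s; BW = Δω/(2π) = 6.523e+05 Hz.

(a) f₀ = 5.546e+04 Hz  (b) Q = 0.08503  (c) BW = 6.523e+05 Hz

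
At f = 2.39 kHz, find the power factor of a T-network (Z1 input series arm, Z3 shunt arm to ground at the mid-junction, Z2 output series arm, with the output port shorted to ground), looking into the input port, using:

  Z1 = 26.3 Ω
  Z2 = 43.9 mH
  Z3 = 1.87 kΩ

Step 1 — Angular frequency: ω = 2π·f = 2π·2390 = 1.502e+04 rad/s.
Step 2 — Component impedances:
  Z1: Z = R = 26.3 Ω
  Z2: Z = jωL = j·1.502e+04·0.0439 = 0 + j659.2 Ω
  Z3: Z = R = 1870 Ω
Step 3 — With the output port shorted to ground, the output series arm Z2 runs from the junction to ground; the shunt arm Z3 also runs from the junction to ground. They appear in parallel: Z3 || Z2 = 206.7 + j586.4 Ω.
Step 4 — Series with input arm Z1: Z_in = Z1 + (Z3 || Z2) = 233 + j586.4 Ω = 631∠68.3° Ω.
Step 5 — Power factor: PF = cos(φ) = Re(Z)/|Z| = 233/631 = 0.3693.
Step 6 — Type: Im(Z) = 586.4 ⇒ lagging (phase φ = 68.3°).

PF = 0.3693 (lagging, φ = 68.3°)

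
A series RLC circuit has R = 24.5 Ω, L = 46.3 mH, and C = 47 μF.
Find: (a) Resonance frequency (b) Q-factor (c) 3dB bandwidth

Step 1 — Resonance: ω₀ = 1/√(LC) = 1/√(0.0463·4.7e-05) = 677.9 rad/s.
Step 2 — f₀ = ω₀/(2π) = 107.9 Hz.
Step 3 — Series Q: Q = ω₀L/R = 677.9·0.0463/24.5 = 1.281.
Step 4 — Bandwidth: Δω = ω₀/Q = 529.2 rad/s; BW = Δω/(2π) = 84.22 Hz.

(a) f₀ = 107.9 Hz  (b) Q = 1.281  (c) BW = 84.22 Hz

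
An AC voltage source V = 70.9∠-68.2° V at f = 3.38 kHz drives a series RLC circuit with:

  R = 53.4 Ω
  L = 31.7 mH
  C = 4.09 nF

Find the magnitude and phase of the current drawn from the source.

Step 1 — Angular frequency: ω = 2π·f = 2π·3380 = 2.124e+04 rad/s.
Step 2 — Component impedances:
  R: Z = R = 53.4 Ω
  L: Z = jωL = j·2.124e+04·0.0317 = 0 + j673.2 Ω
  C: Z = 1/(jωC) = -j/(ω·C) = 0 - j1.151e+04 Ω
Step 3 — Series combination: Z_total = R + L + C = 53.4 - j1.084e+04 Ω = 1.084e+04∠-89.7° Ω.
Step 4 — Source phasor: V = 70.9∠-68.2° V = 26.33 - j65.83 V.
Step 5 — Ohm's law: I = V / Z_total = (26.33 - j65.83) / (53.4 - j1.084e+04) = 0.006085 + j0.002399 A.
Step 6 — Convert to polar: |I| = 0.006541 A, ∠I = 21.5°.

I = 0.006541∠21.5° A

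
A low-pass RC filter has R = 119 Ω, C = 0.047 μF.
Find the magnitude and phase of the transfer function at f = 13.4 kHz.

Step 1 — Angular frequency: ω = 2π·1.34e+04 = 8.419e+04 rad/s.
Step 2 — Transfer function: H(jω) = 1/(1 + jωRC).
Step 3 — Denominator: 1 + jωRC = 1 + j·8.419e+04·119·4.7e-08 = 1 + j0.4709.
Step 4 — H = 0.8185 - j0.3854.
Step 5 — Magnitude: |H| = 0.9047 (-0.9 dB); phase: φ = -25.2°.

|H| = 0.9047 (-0.9 dB), φ = -25.2°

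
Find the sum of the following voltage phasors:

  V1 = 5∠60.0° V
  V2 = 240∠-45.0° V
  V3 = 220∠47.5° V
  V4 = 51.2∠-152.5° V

Step 1 — Convert each phasor to rectangular form:
  V1 = 5·(cos(60.0°) + j·sin(60.0°)) = 2.5 + j4.33 V
  V2 = 240·(cos(-45.0°) + j·sin(-45.0°)) = 169.7 - j169.7 V
  V3 = 220·(cos(47.5°) + j·sin(47.5°)) = 148.6 + j162.2 V
  V4 = 51.2·(cos(-152.5°) + j·sin(-152.5°)) = -45.41 - j23.64 V
Step 2 — Sum components: V_total = 275.4 - j26.82 V.
Step 3 — Convert to polar: |V_total| = 276.7 V, ∠V_total = -5.6°.

V_total = 276.7∠-5.6° V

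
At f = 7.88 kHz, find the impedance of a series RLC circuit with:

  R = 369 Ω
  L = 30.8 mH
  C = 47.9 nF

Step 1 — Angular frequency: ω = 2π·f = 2π·7880 = 4.951e+04 rad/s.
Step 2 — Component impedances:
  R: Z = R = 369 Ω
  L: Z = jωL = j·4.951e+04·0.0308 = 0 + j1525 Ω
  C: Z = 1/(jωC) = -j/(ω·C) = 0 - j421.7 Ω
Step 3 — Series combination: Z_total = R + L + C = 369 + j1103 Ω = 1163∠71.5° Ω.

Z = 369 + j1103 Ω = 1163∠71.5° Ω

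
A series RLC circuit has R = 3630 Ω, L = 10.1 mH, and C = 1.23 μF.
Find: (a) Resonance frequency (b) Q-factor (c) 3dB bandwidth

Step 1 — Resonance condition Im(Z)=0 gives ω₀ = 1/√(LC).
Step 2 — ω₀ = 1/√(0.0101·1.23e-06) = 8972 rad/s.
Step 3 — f₀ = ω₀/(2π) = 1428 Hz.
Step 4 — Series Q: Q = ω₀L/R = 8972·0.0101/3630 = 0.02496.
Step 5 — 3dB bandwidth: Δω = ω₀/Q = 3.594e+05 rad/s; BW = Δω/(2π) = 5.72e+04 Hz.

(a) f₀ = 1428 Hz  (b) Q = 0.02496  (c) BW = 5.72e+04 Hz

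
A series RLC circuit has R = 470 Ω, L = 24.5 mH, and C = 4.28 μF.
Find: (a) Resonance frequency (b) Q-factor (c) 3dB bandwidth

Step 1 — Resonance condition Im(Z)=0 gives ω₀ = 1/√(LC).
Step 2 — ω₀ = 1/√(0.0245·4.28e-06) = 3088 rad/s.
Step 3 — f₀ = ω₀/(2π) = 491.5 Hz.
Step 4 — Series Q: Q = ω₀L/R = 3088·0.0245/470 = 0.161.
Step 5 — 3dB bandwidth: Δω = ω₀/Q = 1.918e+04 rad/s; BW = Δω/(2π) = 3053 Hz.

(a) f₀ = 491.5 Hz  (b) Q = 0.161  (c) BW = 3053 Hz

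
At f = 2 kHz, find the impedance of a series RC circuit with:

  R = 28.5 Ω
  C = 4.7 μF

Step 1 — Angular frequency: ω = 2π·f = 2π·2000 = 1.257e+04 rad/s.
Step 2 — Component impedances:
  R: Z = R = 28.5 Ω
  C: Z = 1/(jωC) = -j/(ω·C) = 0 - j16.93 Ω
Step 3 — Series combination: Z_total = R + C = 28.5 - j16.93 Ω = 33.15∠-30.7° Ω.

Z = 28.5 - j16.93 Ω = 33.15∠-30.7° Ω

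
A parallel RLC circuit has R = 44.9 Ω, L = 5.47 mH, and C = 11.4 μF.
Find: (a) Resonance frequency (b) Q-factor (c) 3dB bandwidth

Step 1 — Resonance: ω₀ = 1/√(LC) = 1/√(0.00547·1.14e-05) = 4005 rad/s.
Step 2 — f₀ = ω₀/(2π) = 637.3 Hz.
Step 3 — Parallel Q: Q = R/(ω₀L) = 44.9/(4005·0.00547) = 2.05.
Step 4 — Bandwidth: Δω = ω₀/Q = 1954 rad/s; BW = Δω/(2π) = 310.9 Hz.

(a) f₀ = 637.3 Hz  (b) Q = 2.05  (c) BW = 310.9 Hz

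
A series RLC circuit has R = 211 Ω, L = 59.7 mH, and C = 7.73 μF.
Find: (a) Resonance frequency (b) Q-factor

Step 1 — Resonance condition Im(Z)=0 gives ω₀ = 1/√(LC).
Step 2 — ω₀ = 1/√(0.0597·7.73e-06) = 1472 rad/s.
Step 3 — f₀ = ω₀/(2π) = 234.3 Hz.
Step 4 — Series Q: Q = ω₀L/R = 1472·0.0597/211 = 0.4165.

(a) f₀ = 234.3 Hz  (b) Q = 0.4165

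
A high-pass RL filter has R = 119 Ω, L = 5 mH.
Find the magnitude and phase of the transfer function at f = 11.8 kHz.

Step 1 — Angular frequency: ω = 2π·1.18e+04 = 7.414e+04 rad/s.
Step 2 — Transfer function: H(jω) = jωL/(R + jωL).
Step 3 — Numerator jωL = j·370.7; denominator R + jωL = 119 + j370.7.
Step 4 — H = 0.9066 + j0.291.
Step 5 — Magnitude: |H| = 0.9521 (-0.4 dB); phase: φ = 17.8°.

|H| = 0.9521 (-0.4 dB), φ = 17.8°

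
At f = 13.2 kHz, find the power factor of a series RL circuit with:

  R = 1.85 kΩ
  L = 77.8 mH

Step 1 — Angular frequency: ω = 2π·f = 2π·1.32e+04 = 8.294e+04 rad/s.
Step 2 — Component impedances:
  R: Z = R = 1850 Ω
  L: Z = jωL = j·8.294e+04·0.0778 = 0 + j6453 Ω
Step 3 — Series combination: Z_total = R + L = 1850 + j6453 Ω = 6713∠74.0° Ω.
Step 4 — Power factor: PF = cos(φ) = Re(Z)/|Z| = 1850/6713 = 0.2756.
Step 5 — Type: Im(Z) = 6453 ⇒ lagging (phase φ = 74.0°).

PF = 0.2756 (lagging, φ = 74.0°)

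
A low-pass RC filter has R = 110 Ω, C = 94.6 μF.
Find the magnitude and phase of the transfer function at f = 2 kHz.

Step 1 — Angular frequency: ω = 2π·2000 = 1.257e+04 rad/s.
Step 2 — Transfer function: H(jω) = 1/(1 + jωRC).
Step 3 — Denominator: 1 + jωRC = 1 + j·1.257e+04·110·9.46e-05 = 1 + j130.8.
Step 4 — H = 5.848e-05 - j0.007647.
Step 5 — Magnitude: |H| = 0.007647 (-42.3 dB); phase: φ = -89.6°.

|H| = 0.007647 (-42.3 dB), φ = -89.6°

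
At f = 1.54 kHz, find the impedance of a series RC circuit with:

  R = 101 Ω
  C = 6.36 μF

Step 1 — Angular frequency: ω = 2π·f = 2π·1540 = 9676 rad/s.
Step 2 — Component impedances:
  R: Z = R = 101 Ω
  C: Z = 1/(jωC) = -j/(ω·C) = 0 - j16.25 Ω
Step 3 — Series combination: Z_total = R + C = 101 - j16.25 Ω = 102.3∠-9.1° Ω.

Z = 101 - j16.25 Ω = 102.3∠-9.1° Ω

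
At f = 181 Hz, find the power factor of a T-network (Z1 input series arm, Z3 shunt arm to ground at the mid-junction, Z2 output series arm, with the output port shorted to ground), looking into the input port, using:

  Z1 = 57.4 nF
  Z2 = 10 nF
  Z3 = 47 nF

Step 1 — Angular frequency: ω = 2π·f = 2π·181 = 1137 rad/s.
Step 2 — Component impedances:
  Z1: Z = 1/(jωC) = -j/(ω·C) = 0 - j1.532e+04 Ω
  Z2: Z = 1/(jωC) = -j/(ω·C) = 0 - j8.793e+04 Ω
  Z3: Z = 1/(jωC) = -j/(ω·C) = 0 - j1.871e+04 Ω
Step 3 — With the output port shorted to ground, the output series arm Z2 runs from the junction to ground; the shunt arm Z3 also runs from the junction to ground. They appear in parallel: Z3 || Z2 = 0 - j1.543e+04 Ω.
Step 4 — Series with input arm Z1: Z_in = Z1 + (Z3 || Z2) = 0 - j3.075e+04 Ω = 3.075e+04∠-90.0° Ω.
Step 5 — Power factor: PF = cos(φ) = Re(Z)/|Z| = 0/3.075e+04 = 0.
Step 6 — Type: Im(Z) = -3.075e+04 ⇒ leading (phase φ = -90.0°).

PF = 0 (leading, φ = -90.0°)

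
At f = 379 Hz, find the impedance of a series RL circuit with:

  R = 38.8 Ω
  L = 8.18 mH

Step 1 — Angular frequency: ω = 2π·f = 2π·379 = 2381 rad/s.
Step 2 — Component impedances:
  R: Z = R = 38.8 Ω
  L: Z = jωL = j·2381·0.00818 = 0 + j19.48 Ω
Step 3 — Series combination: Z_total = R + L = 38.8 + j19.48 Ω = 43.42∠26.7° Ω.

Z = 38.8 + j19.48 Ω = 43.42∠26.7° Ω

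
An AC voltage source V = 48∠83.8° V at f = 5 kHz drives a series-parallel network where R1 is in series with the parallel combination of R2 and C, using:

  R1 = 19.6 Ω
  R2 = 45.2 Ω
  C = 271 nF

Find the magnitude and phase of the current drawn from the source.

Step 1 — Angular frequency: ω = 2π·f = 2π·5000 = 3.142e+04 rad/s.
Step 2 — Component impedances:
  R1: Z = R = 19.6 Ω
  R2: Z = R = 45.2 Ω
  C: Z = 1/(jωC) = -j/(ω·C) = 0 - j117.5 Ω
Step 3 — Parallel branch: R2 || C = 1/(1/R2 + 1/C) = 39.37 - j15.15 Ω.
Step 4 — Series with R1: Z_total = R1 + (R2 || C) = 58.97 - j15.15 Ω = 60.88∠-14.4° Ω.
Step 5 — Source phasor: V = 48∠83.8° V = 5.184 + j47.72 V.
Step 6 — Ohm's law: I = V / Z_total = (5.184 + j47.72) / (58.97 - j15.15) = -0.1126 + j0.7803 A.
Step 7 — Convert to polar: |I| = 0.7884 A, ∠I = 98.2°.

I = 0.7884∠98.2° A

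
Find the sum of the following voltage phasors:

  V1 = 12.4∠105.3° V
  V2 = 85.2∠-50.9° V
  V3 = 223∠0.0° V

Step 1 — Convert each phasor to rectangular form:
  V1 = 12.4·(cos(105.3°) + j·sin(105.3°)) = -3.272 + j11.96 V
  V2 = 85.2·(cos(-50.9°) + j·sin(-50.9°)) = 53.73 - j66.12 V
  V3 = 223·(cos(0.0°) + j·sin(0.0°)) = 223 V
Step 2 — Sum components: V_total = 273.5 - j54.16 V.
Step 3 — Convert to polar: |V_total| = 278.8 V, ∠V_total = -11.2°.

V_total = 278.8∠-11.2° V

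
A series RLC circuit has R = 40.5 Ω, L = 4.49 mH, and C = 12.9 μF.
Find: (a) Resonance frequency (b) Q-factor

Step 1 — Resonance condition Im(Z)=0 gives ω₀ = 1/√(LC).
Step 2 — ω₀ = 1/√(0.00449·1.29e-05) = 4155 rad/s.
Step 3 — f₀ = ω₀/(2π) = 661.3 Hz.
Step 4 — Series Q: Q = ω₀L/R = 4155·0.00449/40.5 = 0.4607.

(a) f₀ = 661.3 Hz  (b) Q = 0.4607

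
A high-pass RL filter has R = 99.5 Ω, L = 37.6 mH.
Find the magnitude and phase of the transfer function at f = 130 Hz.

Step 1 — Angular frequency: ω = 2π·130 = 816.8 rad/s.
Step 2 — Transfer function: H(jω) = jωL/(R + jωL).
Step 3 — Numerator jωL = j·30.71; denominator R + jωL = 99.5 + j30.71.
Step 4 — H = 0.08699 + j0.2818.
Step 5 — Magnitude: |H| = 0.2949 (-10.6 dB); phase: φ = 72.8°.

|H| = 0.2949 (-10.6 dB), φ = 72.8°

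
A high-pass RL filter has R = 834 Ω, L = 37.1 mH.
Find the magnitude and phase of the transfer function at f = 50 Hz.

Step 1 — Angular frequency: ω = 2π·50 = 314.2 rad/s.
Step 2 — Transfer function: H(jω) = jωL/(R + jωL).
Step 3 — Numerator jωL = j·11.66; denominator R + jωL = 834 + j11.66.
Step 4 — H = 0.0001953 + j0.01397.
Step 5 — Magnitude: |H| = 0.01397 (-37.1 dB); phase: φ = 89.2°.

|H| = 0.01397 (-37.1 dB), φ = 89.2°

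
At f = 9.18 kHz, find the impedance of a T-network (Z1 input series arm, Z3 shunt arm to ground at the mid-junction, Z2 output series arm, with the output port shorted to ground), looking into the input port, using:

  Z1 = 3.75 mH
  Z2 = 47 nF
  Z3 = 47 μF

Step 1 — Angular frequency: ω = 2π·f = 2π·9180 = 5.768e+04 rad/s.
Step 2 — Component impedances:
  Z1: Z = jωL = j·5.768e+04·0.00375 = 0 + j216.3 Ω
  Z2: Z = 1/(jωC) = -j/(ω·C) = 0 - j368.9 Ω
  Z3: Z = 1/(jωC) = -j/(ω·C) = 0 - j0.3689 Ω
Step 3 — With the output port shorted to ground, the output series arm Z2 runs from the junction to ground; the shunt arm Z3 also runs from the junction to ground. They appear in parallel: Z3 || Z2 = 0 - j0.3685 Ω.
Step 4 — Series with input arm Z1: Z_in = Z1 + (Z3 || Z2) = 0 + j215.9 Ω = 215.9∠90.0° Ω.

Z = 0 + j215.9 Ω = 215.9∠90.0° Ω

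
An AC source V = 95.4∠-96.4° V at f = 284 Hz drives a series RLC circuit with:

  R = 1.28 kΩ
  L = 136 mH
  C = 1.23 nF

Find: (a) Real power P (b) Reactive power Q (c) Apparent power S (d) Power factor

Step 1 — Angular frequency: ω = 2π·f = 2π·284 = 1784 rad/s.
Step 2 — Component impedances:
  R: Z = R = 1280 Ω
  L: Z = jωL = j·1784·0.136 = 0 + j242.7 Ω
  C: Z = 1/(jωC) = -j/(ω·C) = 0 - j4.556e+05 Ω
Step 3 — Series combination: Z_total = R + L + C = 1280 - j4.554e+05 Ω = 4.554e+05∠-89.8° Ω.
Step 4 — Source phasor: V = 95.4∠-96.4° V = -10.63 - j94.81 V.
Step 5 — Current: I = V / Z = 0.0002081 - j2.394e-05 A = 0.0002095∠-6.6° A.
Step 6 — Complex power: S = V·I* = 5.618e-05 - j0.01999 VA.
Step 7 — Real power: P = Re(S) = 5.618e-05 W.
Step 8 — Reactive power: Q = Im(S) = -0.01999 VAR.
Step 9 — Apparent power: |S| = 0.01999 VA.
Step 10 — Power factor: PF = P/|S| = 0.002811 (leading).

(a) P = 5.618e-05 W  (b) Q = -0.01999 VAR  (c) S = 0.01999 VA  (d) PF = 0.002811 (leading)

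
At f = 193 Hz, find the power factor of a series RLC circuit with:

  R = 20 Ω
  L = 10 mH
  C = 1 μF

Step 1 — Angular frequency: ω = 2π·f = 2π·193 = 1213 rad/s.
Step 2 — Component impedances:
  R: Z = R = 20 Ω
  L: Z = jωL = j·1213·0.01 = 0 + j12.13 Ω
  C: Z = 1/(jωC) = -j/(ω·C) = 0 - j824.6 Ω
Step 3 — Series combination: Z_total = R + L + C = 20 - j812.5 Ω = 812.8∠-88.6° Ω.
Step 4 — Power factor: PF = cos(φ) = Re(Z)/|Z| = 20/812.8 = 0.02461.
Step 5 — Type: Im(Z) = -812.5 ⇒ leading (phase φ = -88.6°).

PF = 0.02461 (leading, φ = -88.6°)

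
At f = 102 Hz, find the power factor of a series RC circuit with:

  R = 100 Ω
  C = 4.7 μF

Step 1 — Angular frequency: ω = 2π·f = 2π·102 = 640.9 rad/s.
Step 2 — Component impedances:
  R: Z = R = 100 Ω
  C: Z = 1/(jωC) = -j/(ω·C) = 0 - j332 Ω
Step 3 — Series combination: Z_total = R + C = 100 - j332 Ω = 346.7∠-73.2° Ω.
Step 4 — Power factor: PF = cos(φ) = Re(Z)/|Z| = 100/346.7 = 0.2884.
Step 5 — Type: Im(Z) = -332 ⇒ leading (phase φ = -73.2°).

PF = 0.2884 (leading, φ = -73.2°)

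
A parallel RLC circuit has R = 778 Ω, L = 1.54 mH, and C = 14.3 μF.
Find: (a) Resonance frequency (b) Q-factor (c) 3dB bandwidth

Step 1 — Resonance: ω₀ = 1/√(LC) = 1/√(0.00154·1.43e-05) = 6739 rad/s.
Step 2 — f₀ = ω₀/(2π) = 1072 Hz.
Step 3 — Parallel Q: Q = R/(ω₀L) = 778/(6739·0.00154) = 74.97.
Step 4 — Bandwidth: Δω = ω₀/Q = 89.88 rad/s; BW = Δω/(2π) = 14.31 Hz.

(a) f₀ = 1072 Hz  (b) Q = 74.97  (c) BW = 14.31 Hz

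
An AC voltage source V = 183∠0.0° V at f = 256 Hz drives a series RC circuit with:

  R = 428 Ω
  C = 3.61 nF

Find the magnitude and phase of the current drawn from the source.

Step 1 — Angular frequency: ω = 2π·f = 2π·256 = 1608 rad/s.
Step 2 — Component impedances:
  R: Z = R = 428 Ω
  C: Z = 1/(jωC) = -j/(ω·C) = 0 - j1.722e+05 Ω
Step 3 — Series combination: Z_total = R + C = 428 - j1.722e+05 Ω = 1.722e+05∠-89.9° Ω.
Step 4 — Source phasor: V = 183∠0.0° V = 183 V.
Step 5 — Ohm's law: I = V / Z_total = (183) / (428 - j1.722e+05) = 2.641e-06 + j0.001063 A.
Step 6 — Convert to polar: |I| = 0.001063 A, ∠I = 89.9°.

I = 0.001063∠89.9° A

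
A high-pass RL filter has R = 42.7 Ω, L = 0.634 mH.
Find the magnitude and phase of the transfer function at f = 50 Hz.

Step 1 — Angular frequency: ω = 2π·50 = 314.2 rad/s.
Step 2 — Transfer function: H(jω) = jωL/(R + jωL).
Step 3 — Numerator jωL = j·0.1992; denominator R + jωL = 42.7 + j0.1992.
Step 4 — H = 2.176e-05 + j0.004664.
Step 5 — Magnitude: |H| = 0.004665 (-46.6 dB); phase: φ = 89.7°.

|H| = 0.004665 (-46.6 dB), φ = 89.7°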